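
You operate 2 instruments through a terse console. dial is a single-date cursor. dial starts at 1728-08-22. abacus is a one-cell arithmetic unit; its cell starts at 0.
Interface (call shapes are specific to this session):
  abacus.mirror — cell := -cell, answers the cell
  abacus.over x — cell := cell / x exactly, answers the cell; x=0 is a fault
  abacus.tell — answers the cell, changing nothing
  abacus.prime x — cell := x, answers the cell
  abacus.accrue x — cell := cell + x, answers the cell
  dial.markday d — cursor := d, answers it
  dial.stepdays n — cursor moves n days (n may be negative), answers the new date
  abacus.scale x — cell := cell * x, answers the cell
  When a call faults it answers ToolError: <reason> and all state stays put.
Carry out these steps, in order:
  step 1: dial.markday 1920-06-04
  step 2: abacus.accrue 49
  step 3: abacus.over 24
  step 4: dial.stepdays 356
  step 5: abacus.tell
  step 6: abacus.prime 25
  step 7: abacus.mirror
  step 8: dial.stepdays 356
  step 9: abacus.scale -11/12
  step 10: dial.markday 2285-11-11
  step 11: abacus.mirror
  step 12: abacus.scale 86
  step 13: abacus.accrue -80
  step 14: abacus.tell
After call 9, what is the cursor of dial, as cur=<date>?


Answer: cur=1922-05-17

Derivation:
% 1. dial.markday(d: 1920-06-04) -> 1920-06-04
% 2. abacus.accrue(x: 49) -> 49
% 3. abacus.over(x: 24) -> 49/24
% 4. dial.stepdays(n: 356) -> 1921-05-26
% 5. abacus.tell() -> 49/24
% 6. abacus.prime(x: 25) -> 25
% 7. abacus.mirror() -> -25
% 8. dial.stepdays(n: 356) -> 1922-05-17
% 9. abacus.scale(x: -11/12) -> 275/12
% 10. dial.markday(d: 2285-11-11) -> 2285-11-11
% 11. abacus.mirror() -> -275/12
% 12. abacus.scale(x: 86) -> -11825/6
% 13. abacus.accrue(x: -80) -> -12305/6
% 14. abacus.tell() -> -12305/6


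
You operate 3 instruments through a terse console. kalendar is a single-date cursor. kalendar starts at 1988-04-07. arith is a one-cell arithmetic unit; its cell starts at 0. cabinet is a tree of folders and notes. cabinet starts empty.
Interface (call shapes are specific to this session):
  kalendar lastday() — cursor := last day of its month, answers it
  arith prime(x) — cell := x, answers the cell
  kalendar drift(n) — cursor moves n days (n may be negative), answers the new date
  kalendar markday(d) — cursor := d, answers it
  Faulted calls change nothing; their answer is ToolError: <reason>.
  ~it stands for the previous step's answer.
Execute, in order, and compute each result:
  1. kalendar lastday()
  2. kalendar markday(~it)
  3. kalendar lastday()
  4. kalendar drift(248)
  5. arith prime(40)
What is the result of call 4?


CALL kalendar lastday[]
RET  1988-04-30
CALL kalendar markday[~it]
RET  1988-04-30
CALL kalendar lastday[]
RET  1988-04-30
CALL kalendar drift[248]
RET  1989-01-03
CALL arith prime[40]
RET  40

Answer: 1989-01-03


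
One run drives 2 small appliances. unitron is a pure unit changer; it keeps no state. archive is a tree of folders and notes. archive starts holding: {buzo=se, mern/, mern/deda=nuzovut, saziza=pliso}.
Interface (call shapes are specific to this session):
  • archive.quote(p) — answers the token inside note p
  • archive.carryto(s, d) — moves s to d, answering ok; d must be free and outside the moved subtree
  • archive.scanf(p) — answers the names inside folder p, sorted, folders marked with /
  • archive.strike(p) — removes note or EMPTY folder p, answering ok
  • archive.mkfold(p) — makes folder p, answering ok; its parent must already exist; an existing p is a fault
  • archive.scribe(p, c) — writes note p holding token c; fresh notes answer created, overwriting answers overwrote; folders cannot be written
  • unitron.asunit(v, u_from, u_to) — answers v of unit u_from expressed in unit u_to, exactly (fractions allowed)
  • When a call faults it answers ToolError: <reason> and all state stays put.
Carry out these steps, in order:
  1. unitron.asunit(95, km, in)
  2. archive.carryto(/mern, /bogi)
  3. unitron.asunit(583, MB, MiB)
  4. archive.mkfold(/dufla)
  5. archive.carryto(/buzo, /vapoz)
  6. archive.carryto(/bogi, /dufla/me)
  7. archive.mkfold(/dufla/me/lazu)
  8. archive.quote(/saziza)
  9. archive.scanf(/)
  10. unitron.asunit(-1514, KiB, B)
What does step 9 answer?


Answer: [dufla/, saziza, vapoz]

Derivation:
-> unitron.asunit(v: 95, u_from: km, u_to: in)
<- 475000000/127
-> archive.carryto(s: /mern, d: /bogi)
<- ok
-> unitron.asunit(v: 583, u_from: MB, u_to: MiB)
<- 9109375/16384
-> archive.mkfold(p: /dufla)
<- ok
-> archive.carryto(s: /buzo, d: /vapoz)
<- ok
-> archive.carryto(s: /bogi, d: /dufla/me)
<- ok
-> archive.mkfold(p: /dufla/me/lazu)
<- ok
-> archive.quote(p: /saziza)
<- pliso
-> archive.scanf(p: /)
<- [dufla/, saziza, vapoz]
-> unitron.asunit(v: -1514, u_from: KiB, u_to: B)
<- -1550336


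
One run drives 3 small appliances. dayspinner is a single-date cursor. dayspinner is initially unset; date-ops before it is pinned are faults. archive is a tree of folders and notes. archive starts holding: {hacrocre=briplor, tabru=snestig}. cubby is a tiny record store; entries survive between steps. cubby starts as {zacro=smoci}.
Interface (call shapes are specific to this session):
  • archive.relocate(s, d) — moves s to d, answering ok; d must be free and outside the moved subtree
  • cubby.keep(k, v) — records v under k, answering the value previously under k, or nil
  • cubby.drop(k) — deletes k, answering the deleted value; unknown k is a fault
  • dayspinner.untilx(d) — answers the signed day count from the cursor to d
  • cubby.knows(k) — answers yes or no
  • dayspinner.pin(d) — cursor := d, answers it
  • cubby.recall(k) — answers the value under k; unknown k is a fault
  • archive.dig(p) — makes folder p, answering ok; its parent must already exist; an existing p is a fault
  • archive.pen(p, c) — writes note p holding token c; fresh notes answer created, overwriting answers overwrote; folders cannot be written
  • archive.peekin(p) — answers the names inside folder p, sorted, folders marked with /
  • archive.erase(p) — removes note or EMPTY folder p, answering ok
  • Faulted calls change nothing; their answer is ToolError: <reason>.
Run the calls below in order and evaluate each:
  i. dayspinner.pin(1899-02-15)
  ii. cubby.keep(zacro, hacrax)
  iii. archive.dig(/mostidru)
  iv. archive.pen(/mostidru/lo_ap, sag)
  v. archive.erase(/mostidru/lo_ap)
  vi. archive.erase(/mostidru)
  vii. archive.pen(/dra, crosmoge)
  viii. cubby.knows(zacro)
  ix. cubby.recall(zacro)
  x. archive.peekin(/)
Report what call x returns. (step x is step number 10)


Next I call dayspinner.pin with d: 1899-02-15, yielding 1899-02-15.
Now I run cubby.keep with k: zacro, v: hacrax, — result: smoci.
I use archive.dig with p: /mostidru, and observe ok.
Calling archive.pen with p: /mostidru/lo_ap, c: sag, → created.
I run archive.erase with p: /mostidru/lo_ap, and get ok.
Next I call archive.erase with p: /mostidru, and observe ok.
Now I run archive.pen with p: /dra, c: crosmoge, yielding created.
Now I run cubby.knows with k: zacro, and observe yes.
Now I run cubby.recall with k: zacro, — result: hacrax.
I call archive.peekin with p: /, and see [dra, hacrocre, tabru].

Answer: [dra, hacrocre, tabru]


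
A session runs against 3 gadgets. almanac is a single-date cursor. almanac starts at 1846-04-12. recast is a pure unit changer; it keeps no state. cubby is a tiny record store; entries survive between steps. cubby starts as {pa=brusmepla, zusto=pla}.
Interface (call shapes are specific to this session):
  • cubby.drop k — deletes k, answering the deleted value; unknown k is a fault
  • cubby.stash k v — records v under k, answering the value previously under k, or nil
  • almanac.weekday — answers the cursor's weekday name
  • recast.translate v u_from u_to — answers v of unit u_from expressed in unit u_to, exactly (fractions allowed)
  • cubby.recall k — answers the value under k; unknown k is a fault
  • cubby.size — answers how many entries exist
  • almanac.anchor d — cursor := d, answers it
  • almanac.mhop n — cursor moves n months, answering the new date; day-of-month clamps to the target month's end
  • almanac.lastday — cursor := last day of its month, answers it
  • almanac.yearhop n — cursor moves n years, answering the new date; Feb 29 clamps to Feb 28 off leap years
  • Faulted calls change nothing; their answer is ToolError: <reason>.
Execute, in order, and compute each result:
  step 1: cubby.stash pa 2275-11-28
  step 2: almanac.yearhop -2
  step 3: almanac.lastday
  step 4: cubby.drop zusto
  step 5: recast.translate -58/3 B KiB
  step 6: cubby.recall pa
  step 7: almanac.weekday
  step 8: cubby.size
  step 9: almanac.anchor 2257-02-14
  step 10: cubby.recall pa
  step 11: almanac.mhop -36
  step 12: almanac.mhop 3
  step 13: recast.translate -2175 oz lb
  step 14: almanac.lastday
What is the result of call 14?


> cubby.stash k='pa' v='2275-11-28'
[out] brusmepla
> almanac.yearhop n='-2'
[out] 1844-04-12
> almanac.lastday
[out] 1844-04-30
> cubby.drop k='zusto'
[out] pla
> recast.translate v='-58/3' u_from='B' u_to='KiB'
[out] -29/1536
> cubby.recall k='pa'
[out] 2275-11-28
> almanac.weekday
[out] Tuesday
> cubby.size
[out] 1
> almanac.anchor d='2257-02-14'
[out] 2257-02-14
> cubby.recall k='pa'
[out] 2275-11-28
> almanac.mhop n='-36'
[out] 2254-02-14
> almanac.mhop n='3'
[out] 2254-05-14
> recast.translate v='-2175' u_from='oz' u_to='lb'
[out] -2175/16
> almanac.lastday
[out] 2254-05-31

Answer: 2254-05-31


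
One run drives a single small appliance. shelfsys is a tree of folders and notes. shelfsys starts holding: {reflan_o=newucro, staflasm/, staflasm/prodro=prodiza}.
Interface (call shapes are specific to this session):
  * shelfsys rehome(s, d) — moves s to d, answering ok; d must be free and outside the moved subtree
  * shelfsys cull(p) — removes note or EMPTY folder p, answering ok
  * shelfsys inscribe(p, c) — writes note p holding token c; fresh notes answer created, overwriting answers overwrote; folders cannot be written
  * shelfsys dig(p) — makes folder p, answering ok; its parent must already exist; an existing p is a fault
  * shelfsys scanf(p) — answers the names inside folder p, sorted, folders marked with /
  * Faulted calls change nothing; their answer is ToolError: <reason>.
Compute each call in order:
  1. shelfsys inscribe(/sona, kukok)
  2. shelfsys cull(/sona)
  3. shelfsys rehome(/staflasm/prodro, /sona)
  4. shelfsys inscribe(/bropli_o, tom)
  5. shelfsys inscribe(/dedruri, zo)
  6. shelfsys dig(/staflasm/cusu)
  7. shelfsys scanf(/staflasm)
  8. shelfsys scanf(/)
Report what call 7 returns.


Invoking shelfsys inscribe passing p→/sona, c→kukok, yielding created.
Using shelfsys cull passing p→/sona, and observe ok.
Invoking shelfsys rehome passing s→/staflasm/prodro, d→/sona, giving ok.
Now I run shelfsys inscribe passing p→/bropli_o, c→tom, yielding created.
Next I call shelfsys inscribe passing p→/dedruri, c→zo: created.
I run shelfsys dig passing p→/staflasm/cusu, yielding ok.
Calling shelfsys scanf passing p→/staflasm, and observe [cusu/].
I use shelfsys scanf passing p→/: [bropli_o, dedruri, reflan_o, sona, staflasm/].

Answer: [cusu/]


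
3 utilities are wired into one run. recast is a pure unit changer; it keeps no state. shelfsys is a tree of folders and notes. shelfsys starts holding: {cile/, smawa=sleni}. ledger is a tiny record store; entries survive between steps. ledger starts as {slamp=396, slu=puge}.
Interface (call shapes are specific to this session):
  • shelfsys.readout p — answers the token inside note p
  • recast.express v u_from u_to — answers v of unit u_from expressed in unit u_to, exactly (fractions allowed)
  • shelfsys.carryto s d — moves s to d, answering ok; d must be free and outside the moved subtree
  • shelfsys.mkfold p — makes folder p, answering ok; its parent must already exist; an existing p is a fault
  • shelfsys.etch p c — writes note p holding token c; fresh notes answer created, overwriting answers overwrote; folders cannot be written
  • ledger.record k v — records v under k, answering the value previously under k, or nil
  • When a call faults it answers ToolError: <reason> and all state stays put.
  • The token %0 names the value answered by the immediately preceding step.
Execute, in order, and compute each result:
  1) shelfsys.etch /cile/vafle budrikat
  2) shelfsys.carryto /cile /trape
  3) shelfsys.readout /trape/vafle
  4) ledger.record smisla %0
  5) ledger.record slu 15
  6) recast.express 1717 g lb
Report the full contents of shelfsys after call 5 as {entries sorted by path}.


Answer: {smawa=sleni, trape/, trape/vafle=budrikat}

Derivation:
~$ shelfsys.etch /cile/vafle budrikat
:: created
~$ shelfsys.carryto /cile /trape
:: ok
~$ shelfsys.readout /trape/vafle
:: budrikat
~$ ledger.record smisla %0
:: nil
~$ ledger.record slu 15
:: puge
~$ recast.express 1717 g lb
:: 171700000/45359237


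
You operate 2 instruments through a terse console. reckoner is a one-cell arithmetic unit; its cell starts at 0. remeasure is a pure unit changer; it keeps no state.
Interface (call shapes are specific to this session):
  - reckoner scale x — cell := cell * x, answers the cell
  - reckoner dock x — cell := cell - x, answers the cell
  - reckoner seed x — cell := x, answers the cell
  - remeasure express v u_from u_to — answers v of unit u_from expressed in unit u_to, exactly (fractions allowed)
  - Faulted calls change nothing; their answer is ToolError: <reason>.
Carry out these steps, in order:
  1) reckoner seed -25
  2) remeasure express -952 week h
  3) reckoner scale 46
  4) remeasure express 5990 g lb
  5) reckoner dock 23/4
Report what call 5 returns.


CALL reckoner seed[x='-25']
RET  -25
CALL remeasure express[v='-952'; u_from='week'; u_to='h']
RET  -159936
CALL reckoner scale[x='46']
RET  -1150
CALL remeasure express[v='5990'; u_from='g'; u_to='lb']
RET  599000000/45359237
CALL reckoner dock[x='23/4']
RET  -4623/4

Answer: -4623/4


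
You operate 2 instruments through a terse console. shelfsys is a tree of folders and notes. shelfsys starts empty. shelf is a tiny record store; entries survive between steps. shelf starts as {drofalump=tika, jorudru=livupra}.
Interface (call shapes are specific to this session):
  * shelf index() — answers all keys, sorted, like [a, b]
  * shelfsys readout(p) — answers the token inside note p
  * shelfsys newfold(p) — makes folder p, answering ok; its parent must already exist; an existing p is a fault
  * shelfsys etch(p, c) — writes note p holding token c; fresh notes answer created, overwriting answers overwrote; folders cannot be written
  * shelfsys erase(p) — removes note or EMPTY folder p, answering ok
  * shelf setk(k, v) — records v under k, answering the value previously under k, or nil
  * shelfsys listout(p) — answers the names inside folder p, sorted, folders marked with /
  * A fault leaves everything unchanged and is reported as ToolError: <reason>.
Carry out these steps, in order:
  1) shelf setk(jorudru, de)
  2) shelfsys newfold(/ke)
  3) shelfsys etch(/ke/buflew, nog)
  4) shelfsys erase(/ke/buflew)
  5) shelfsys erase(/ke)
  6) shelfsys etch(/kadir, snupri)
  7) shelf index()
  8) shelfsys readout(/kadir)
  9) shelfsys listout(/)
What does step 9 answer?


·→ shelf setk(k='jorudru', v='de')
·← livupra
·→ shelfsys newfold(p='/ke')
·← ok
·→ shelfsys etch(p='/ke/buflew', c='nog')
·← created
·→ shelfsys erase(p='/ke/buflew')
·← ok
·→ shelfsys erase(p='/ke')
·← ok
·→ shelfsys etch(p='/kadir', c='snupri')
·← created
·→ shelf index()
·← [drofalump, jorudru]
·→ shelfsys readout(p='/kadir')
·← snupri
·→ shelfsys listout(p='/')
·← [kadir]

Answer: [kadir]


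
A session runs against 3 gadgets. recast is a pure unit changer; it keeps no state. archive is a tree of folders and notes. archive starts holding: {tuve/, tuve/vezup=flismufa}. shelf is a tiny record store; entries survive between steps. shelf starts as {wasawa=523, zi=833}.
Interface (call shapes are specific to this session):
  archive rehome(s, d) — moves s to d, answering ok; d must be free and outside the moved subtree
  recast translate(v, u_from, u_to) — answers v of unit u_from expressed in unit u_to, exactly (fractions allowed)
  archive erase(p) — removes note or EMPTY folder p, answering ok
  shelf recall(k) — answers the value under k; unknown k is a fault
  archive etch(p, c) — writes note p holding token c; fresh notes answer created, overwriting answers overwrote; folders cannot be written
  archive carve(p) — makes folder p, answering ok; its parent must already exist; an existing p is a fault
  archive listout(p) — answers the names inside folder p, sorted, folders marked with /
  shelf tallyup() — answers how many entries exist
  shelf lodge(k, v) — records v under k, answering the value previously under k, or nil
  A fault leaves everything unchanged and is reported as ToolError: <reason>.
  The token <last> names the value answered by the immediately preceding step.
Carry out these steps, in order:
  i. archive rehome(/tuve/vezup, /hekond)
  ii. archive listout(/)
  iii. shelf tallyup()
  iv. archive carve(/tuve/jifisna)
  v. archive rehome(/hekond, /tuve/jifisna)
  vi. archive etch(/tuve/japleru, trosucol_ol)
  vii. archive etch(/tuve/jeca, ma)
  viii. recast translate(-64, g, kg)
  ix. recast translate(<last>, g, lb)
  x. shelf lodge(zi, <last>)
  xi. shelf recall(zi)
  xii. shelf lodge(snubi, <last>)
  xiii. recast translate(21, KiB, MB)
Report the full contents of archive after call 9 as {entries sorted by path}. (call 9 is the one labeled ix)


==> archive rehome(s→/tuve/vezup, d→/hekond)
<== ok
==> archive listout(p→/)
<== [hekond, tuve/]
==> shelf tallyup()
<== 2
==> archive carve(p→/tuve/jifisna)
<== ok
==> archive rehome(s→/hekond, d→/tuve/jifisna)
<== ToolError: exists
==> archive etch(p→/tuve/japleru, c→trosucol_ol)
<== created
==> archive etch(p→/tuve/jeca, c→ma)
<== created
==> recast translate(v→-64, u_from→g, u_to→kg)
<== -8/125
==> recast translate(v→<last>, u_from→g, u_to→lb)
<== -6400/45359237
==> shelf lodge(k→zi, v→<last>)
<== 833
==> shelf recall(k→zi)
<== -6400/45359237
==> shelf lodge(k→snubi, v→<last>)
<== nil
==> recast translate(v→21, u_from→KiB, u_to→MB)
<== 336/15625

Answer: {hekond=flismufa, tuve/, tuve/japleru=trosucol_ol, tuve/jeca=ma, tuve/jifisna/}


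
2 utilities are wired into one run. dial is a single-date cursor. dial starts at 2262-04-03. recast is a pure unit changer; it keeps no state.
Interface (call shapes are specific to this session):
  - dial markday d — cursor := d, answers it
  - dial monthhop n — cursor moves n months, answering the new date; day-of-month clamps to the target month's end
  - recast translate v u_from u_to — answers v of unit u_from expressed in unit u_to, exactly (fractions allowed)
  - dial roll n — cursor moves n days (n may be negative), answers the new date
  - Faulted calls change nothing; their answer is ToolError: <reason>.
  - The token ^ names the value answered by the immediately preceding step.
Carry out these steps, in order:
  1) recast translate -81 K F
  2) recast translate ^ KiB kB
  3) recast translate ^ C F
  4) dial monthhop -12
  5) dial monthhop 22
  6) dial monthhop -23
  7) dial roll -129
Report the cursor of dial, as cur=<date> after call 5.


-- 1. recast translate(v: -81, u_from: K, u_to: F) == -60547/100
-- 2. recast translate(v: ^, u_from: KiB, u_to: kB) == -1937504/3125
-- 3. recast translate(v: ^, u_from: C, u_to: F) == -16937536/15625
-- 4. dial monthhop(n: -12) == 2261-04-03
-- 5. dial monthhop(n: 22) == 2263-02-03
-- 6. dial monthhop(n: -23) == 2261-03-03
-- 7. dial roll(n: -129) == 2260-10-25

Answer: cur=2263-02-03


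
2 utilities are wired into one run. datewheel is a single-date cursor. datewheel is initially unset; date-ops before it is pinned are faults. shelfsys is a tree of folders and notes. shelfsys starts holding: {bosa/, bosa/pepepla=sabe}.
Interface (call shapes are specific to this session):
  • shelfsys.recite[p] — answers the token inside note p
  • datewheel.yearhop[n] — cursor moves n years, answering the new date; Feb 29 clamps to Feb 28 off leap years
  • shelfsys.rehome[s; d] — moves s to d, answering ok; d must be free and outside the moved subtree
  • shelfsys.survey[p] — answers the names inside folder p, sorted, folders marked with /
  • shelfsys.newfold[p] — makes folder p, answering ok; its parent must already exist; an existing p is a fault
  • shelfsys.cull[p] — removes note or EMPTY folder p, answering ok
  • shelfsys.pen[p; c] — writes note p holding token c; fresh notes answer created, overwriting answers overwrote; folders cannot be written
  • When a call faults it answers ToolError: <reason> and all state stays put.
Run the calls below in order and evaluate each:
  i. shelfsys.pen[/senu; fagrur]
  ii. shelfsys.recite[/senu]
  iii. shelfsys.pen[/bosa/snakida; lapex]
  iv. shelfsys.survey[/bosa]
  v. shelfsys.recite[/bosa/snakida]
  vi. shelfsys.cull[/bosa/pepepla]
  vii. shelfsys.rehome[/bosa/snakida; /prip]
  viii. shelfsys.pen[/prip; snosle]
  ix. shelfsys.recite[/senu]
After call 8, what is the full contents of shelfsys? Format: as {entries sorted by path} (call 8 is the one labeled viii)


Answer: {bosa/, prip=snosle, senu=fagrur}

Derivation:
;; shelfsys.pen(p='/senu', c='fagrur') => created
;; shelfsys.recite(p='/senu') => fagrur
;; shelfsys.pen(p='/bosa/snakida', c='lapex') => created
;; shelfsys.survey(p='/bosa') => [pepepla, snakida]
;; shelfsys.recite(p='/bosa/snakida') => lapex
;; shelfsys.cull(p='/bosa/pepepla') => ok
;; shelfsys.rehome(s='/bosa/snakida', d='/prip') => ok
;; shelfsys.pen(p='/prip', c='snosle') => overwrote
;; shelfsys.recite(p='/senu') => fagrur


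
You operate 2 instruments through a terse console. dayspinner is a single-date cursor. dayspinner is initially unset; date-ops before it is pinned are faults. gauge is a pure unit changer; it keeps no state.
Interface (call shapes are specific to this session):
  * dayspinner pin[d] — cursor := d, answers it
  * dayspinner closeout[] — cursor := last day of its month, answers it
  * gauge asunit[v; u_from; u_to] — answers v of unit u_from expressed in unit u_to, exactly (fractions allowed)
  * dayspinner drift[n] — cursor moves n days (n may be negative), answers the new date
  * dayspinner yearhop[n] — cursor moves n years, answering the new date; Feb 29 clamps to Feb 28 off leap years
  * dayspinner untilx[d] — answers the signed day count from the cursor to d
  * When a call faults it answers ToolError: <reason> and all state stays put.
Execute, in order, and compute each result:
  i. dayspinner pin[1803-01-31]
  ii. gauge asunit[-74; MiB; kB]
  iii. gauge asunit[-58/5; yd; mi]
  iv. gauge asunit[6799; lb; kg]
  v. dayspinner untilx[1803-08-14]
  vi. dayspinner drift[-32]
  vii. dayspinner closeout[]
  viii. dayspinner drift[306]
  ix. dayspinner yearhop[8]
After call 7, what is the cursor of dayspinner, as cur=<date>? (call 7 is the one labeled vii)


Do: dayspinner pin[d→1803-01-31]
See: 1803-01-31
Do: gauge asunit[v→-74; u_from→MiB; u_to→kB]
See: -9699328/125
Do: gauge asunit[v→-58/5; u_from→yd; u_to→mi]
See: -29/4400
Do: gauge asunit[v→6799; u_from→lb; u_to→kg]
See: 308397452363/100000000
Do: dayspinner untilx[d→1803-08-14]
See: 195
Do: dayspinner drift[n→-32]
See: 1802-12-30
Do: dayspinner closeout[]
See: 1802-12-31
Do: dayspinner drift[n→306]
See: 1803-11-02
Do: dayspinner yearhop[n→8]
See: 1811-11-02

Answer: cur=1802-12-31


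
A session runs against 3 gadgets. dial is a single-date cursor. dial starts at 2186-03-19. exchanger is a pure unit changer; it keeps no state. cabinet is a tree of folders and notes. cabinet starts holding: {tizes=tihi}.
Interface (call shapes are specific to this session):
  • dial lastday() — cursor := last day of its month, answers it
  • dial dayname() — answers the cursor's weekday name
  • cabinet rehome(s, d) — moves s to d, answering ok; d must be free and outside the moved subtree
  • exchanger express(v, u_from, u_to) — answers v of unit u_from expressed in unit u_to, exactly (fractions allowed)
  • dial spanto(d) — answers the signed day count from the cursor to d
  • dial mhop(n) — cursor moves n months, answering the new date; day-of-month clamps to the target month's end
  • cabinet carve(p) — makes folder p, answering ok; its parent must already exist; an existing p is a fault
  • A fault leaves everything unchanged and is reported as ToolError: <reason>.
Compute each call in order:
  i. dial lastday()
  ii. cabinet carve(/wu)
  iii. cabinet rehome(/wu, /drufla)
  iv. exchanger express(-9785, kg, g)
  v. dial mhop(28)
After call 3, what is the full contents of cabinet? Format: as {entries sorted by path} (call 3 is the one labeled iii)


Answer: {drufla/, tizes=tihi}

Derivation:
! 1. dial lastday() == 2186-03-31
! 2. cabinet carve(p: /wu) == ok
! 3. cabinet rehome(s: /wu, d: /drufla) == ok
! 4. exchanger express(v: -9785, u_from: kg, u_to: g) == -9785000
! 5. dial mhop(n: 28) == 2188-07-31


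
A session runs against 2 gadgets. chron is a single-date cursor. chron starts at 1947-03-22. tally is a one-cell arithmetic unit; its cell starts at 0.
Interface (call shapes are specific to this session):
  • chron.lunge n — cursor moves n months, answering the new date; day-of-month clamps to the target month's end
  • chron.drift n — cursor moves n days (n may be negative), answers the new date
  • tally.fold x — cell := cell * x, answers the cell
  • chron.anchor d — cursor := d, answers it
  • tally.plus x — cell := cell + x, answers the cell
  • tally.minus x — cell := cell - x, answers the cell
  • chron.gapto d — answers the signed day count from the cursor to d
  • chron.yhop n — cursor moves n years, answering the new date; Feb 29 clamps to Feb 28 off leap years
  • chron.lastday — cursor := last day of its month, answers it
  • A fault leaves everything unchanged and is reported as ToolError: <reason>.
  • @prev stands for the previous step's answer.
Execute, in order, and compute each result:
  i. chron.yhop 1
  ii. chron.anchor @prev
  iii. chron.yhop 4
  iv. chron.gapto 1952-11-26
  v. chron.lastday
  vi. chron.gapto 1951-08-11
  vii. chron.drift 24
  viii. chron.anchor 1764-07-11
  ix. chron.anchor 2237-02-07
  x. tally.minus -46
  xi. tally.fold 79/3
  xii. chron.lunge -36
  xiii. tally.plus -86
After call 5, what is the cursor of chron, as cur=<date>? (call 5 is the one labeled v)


-> chron.yhop(n: 1)
<- 1948-03-22
-> chron.anchor(d: @prev)
<- 1948-03-22
-> chron.yhop(n: 4)
<- 1952-03-22
-> chron.gapto(d: 1952-11-26)
<- 249
-> chron.lastday()
<- 1952-03-31
-> chron.gapto(d: 1951-08-11)
<- -233
-> chron.drift(n: 24)
<- 1952-04-24
-> chron.anchor(d: 1764-07-11)
<- 1764-07-11
-> chron.anchor(d: 2237-02-07)
<- 2237-02-07
-> tally.minus(x: -46)
<- 46
-> tally.fold(x: 79/3)
<- 3634/3
-> chron.lunge(n: -36)
<- 2234-02-07
-> tally.plus(x: -86)
<- 3376/3

Answer: cur=1952-03-31


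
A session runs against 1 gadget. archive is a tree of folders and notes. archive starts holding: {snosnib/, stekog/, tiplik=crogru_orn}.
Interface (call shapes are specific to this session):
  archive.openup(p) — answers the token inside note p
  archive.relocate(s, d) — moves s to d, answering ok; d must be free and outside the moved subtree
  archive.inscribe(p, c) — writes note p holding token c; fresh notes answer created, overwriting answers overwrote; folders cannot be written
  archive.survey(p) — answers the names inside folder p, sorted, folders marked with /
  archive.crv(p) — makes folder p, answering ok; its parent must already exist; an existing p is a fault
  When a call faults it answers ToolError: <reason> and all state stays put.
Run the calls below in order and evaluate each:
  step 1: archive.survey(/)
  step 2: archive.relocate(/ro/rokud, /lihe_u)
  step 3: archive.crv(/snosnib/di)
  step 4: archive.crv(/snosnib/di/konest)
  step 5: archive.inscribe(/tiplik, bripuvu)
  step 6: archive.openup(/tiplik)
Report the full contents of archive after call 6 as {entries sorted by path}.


Answer: {snosnib/, snosnib/di/, snosnib/di/konest/, stekog/, tiplik=bripuvu}

Derivation:
→ survey(p='/')
← [snosnib/, stekog/, tiplik]
→ relocate(s='/ro/rokud', d='/lihe_u')
← ToolError: not found
→ crv(p='/snosnib/di')
← ok
→ crv(p='/snosnib/di/konest')
← ok
→ inscribe(p='/tiplik', c='bripuvu')
← overwrote
→ openup(p='/tiplik')
← bripuvu


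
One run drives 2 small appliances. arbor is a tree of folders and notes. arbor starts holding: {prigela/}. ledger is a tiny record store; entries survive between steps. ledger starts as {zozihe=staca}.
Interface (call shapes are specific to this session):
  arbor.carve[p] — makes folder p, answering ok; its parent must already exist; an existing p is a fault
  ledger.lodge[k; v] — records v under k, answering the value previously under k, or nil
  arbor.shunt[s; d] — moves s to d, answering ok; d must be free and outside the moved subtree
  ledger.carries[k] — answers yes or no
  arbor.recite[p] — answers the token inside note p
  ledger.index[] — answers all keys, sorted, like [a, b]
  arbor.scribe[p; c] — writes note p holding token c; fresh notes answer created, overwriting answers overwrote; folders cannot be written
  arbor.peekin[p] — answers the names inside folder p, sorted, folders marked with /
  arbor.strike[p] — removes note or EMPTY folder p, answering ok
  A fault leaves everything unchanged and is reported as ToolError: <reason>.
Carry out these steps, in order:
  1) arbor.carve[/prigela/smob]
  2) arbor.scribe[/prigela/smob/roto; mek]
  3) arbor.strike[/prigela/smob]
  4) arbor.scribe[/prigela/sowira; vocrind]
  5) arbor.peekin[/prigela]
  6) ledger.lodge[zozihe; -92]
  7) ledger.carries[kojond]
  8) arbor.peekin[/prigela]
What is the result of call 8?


Act: carve[p='/prigela/smob']
Obs: ok
Act: scribe[p='/prigela/smob/roto'; c='mek']
Obs: created
Act: strike[p='/prigela/smob']
Obs: ToolError: not empty
Act: scribe[p='/prigela/sowira'; c='vocrind']
Obs: created
Act: peekin[p='/prigela']
Obs: [smob/, sowira]
Act: lodge[k='zozihe'; v='-92']
Obs: staca
Act: carries[k='kojond']
Obs: no
Act: peekin[p='/prigela']
Obs: [smob/, sowira]

Answer: [smob/, sowira]


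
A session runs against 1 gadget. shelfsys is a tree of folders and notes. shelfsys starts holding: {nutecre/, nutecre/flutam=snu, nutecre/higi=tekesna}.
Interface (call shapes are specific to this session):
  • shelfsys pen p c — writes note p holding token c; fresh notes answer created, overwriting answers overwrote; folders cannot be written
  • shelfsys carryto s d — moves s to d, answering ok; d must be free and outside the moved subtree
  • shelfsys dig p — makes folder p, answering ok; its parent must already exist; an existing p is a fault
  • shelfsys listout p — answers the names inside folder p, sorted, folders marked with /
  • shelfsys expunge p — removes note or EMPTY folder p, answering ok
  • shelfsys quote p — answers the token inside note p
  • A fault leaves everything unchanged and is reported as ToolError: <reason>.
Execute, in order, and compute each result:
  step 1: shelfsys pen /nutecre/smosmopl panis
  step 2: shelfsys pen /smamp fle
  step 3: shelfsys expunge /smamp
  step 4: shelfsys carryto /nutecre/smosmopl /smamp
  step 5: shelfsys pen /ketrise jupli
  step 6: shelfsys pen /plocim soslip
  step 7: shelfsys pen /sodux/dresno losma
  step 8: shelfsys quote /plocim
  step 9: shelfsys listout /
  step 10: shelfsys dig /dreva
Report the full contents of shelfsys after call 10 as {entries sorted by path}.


>> shelfsys pen(p='/nutecre/smosmopl', c='panis')
<< created
>> shelfsys pen(p='/smamp', c='fle')
<< created
>> shelfsys expunge(p='/smamp')
<< ok
>> shelfsys carryto(s='/nutecre/smosmopl', d='/smamp')
<< ok
>> shelfsys pen(p='/ketrise', c='jupli')
<< created
>> shelfsys pen(p='/plocim', c='soslip')
<< created
>> shelfsys pen(p='/sodux/dresno', c='losma')
<< ToolError: no parent
>> shelfsys quote(p='/plocim')
<< soslip
>> shelfsys listout(p='/')
<< [ketrise, nutecre/, plocim, smamp]
>> shelfsys dig(p='/dreva')
<< ok

Answer: {dreva/, ketrise=jupli, nutecre/, nutecre/flutam=snu, nutecre/higi=tekesna, plocim=soslip, smamp=panis}


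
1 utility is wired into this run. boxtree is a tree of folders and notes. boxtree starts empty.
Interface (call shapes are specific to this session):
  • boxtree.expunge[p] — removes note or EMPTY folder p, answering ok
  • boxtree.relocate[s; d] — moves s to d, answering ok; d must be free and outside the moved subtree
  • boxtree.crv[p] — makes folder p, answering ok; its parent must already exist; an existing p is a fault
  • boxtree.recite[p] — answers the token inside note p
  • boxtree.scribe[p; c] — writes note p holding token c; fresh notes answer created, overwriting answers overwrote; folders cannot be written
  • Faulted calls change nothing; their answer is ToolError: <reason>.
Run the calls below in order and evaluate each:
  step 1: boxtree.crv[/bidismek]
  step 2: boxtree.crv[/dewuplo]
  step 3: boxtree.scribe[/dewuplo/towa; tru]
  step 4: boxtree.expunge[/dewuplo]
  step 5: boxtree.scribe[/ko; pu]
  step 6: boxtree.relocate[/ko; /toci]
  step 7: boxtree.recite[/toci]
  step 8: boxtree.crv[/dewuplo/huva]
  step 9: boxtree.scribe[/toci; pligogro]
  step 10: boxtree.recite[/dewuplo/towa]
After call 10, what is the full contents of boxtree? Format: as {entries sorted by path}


Answer: {bidismek/, dewuplo/, dewuplo/huva/, dewuplo/towa=tru, toci=pligogro}

Derivation:
-- 1. crv(p='/bidismek') ~> ok
-- 2. crv(p='/dewuplo') ~> ok
-- 3. scribe(p='/dewuplo/towa', c='tru') ~> created
-- 4. expunge(p='/dewuplo') ~> ToolError: not empty
-- 5. scribe(p='/ko', c='pu') ~> created
-- 6. relocate(s='/ko', d='/toci') ~> ok
-- 7. recite(p='/toci') ~> pu
-- 8. crv(p='/dewuplo/huva') ~> ok
-- 9. scribe(p='/toci', c='pligogro') ~> overwrote
-- 10. recite(p='/dewuplo/towa') ~> tru


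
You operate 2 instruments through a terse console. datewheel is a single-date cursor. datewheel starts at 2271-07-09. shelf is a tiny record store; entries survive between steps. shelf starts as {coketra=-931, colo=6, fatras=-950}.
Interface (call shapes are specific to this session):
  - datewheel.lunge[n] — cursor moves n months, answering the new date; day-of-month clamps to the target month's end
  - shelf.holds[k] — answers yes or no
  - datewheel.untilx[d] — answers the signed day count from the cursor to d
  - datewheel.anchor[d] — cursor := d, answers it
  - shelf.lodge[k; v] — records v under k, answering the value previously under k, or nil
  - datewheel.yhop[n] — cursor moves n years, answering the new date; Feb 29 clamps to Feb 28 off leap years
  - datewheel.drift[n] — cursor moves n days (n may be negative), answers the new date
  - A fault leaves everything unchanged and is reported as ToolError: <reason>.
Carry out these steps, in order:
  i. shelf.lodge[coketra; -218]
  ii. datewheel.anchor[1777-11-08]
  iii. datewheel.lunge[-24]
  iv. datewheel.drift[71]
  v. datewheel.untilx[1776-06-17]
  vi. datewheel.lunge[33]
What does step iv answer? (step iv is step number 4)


# 1. shelf.lodge(k→coketra, v→-218) => -931
# 2. datewheel.anchor(d→1777-11-08) => 1777-11-08
# 3. datewheel.lunge(n→-24) => 1775-11-08
# 4. datewheel.drift(n→71) => 1776-01-18
# 5. datewheel.untilx(d→1776-06-17) => 151
# 6. datewheel.lunge(n→33) => 1778-10-18

Answer: 1776-01-18


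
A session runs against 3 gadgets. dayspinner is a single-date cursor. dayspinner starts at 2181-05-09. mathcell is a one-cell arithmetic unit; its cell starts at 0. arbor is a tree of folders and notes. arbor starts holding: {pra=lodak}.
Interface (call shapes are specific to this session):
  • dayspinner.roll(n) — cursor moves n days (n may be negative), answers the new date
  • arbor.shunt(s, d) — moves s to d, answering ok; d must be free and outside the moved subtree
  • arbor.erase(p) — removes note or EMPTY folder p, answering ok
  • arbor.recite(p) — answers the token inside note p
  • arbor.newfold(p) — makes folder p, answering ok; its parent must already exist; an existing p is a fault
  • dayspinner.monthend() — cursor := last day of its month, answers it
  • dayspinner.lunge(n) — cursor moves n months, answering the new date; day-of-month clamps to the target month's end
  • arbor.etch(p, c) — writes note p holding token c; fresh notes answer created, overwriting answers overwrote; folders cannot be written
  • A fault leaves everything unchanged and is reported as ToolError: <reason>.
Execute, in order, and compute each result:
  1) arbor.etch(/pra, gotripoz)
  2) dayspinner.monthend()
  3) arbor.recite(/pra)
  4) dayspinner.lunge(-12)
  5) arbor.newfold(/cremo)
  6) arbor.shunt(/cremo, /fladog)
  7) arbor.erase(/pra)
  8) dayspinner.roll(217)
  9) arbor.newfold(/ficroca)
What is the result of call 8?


Answer: 2181-01-03

Derivation:
// 1. etch(p=/pra, c=gotripoz) -> overwrote
// 2. monthend() -> 2181-05-31
// 3. recite(p=/pra) -> gotripoz
// 4. lunge(n=-12) -> 2180-05-31
// 5. newfold(p=/cremo) -> ok
// 6. shunt(s=/cremo, d=/fladog) -> ok
// 7. erase(p=/pra) -> ok
// 8. roll(n=217) -> 2181-01-03
// 9. newfold(p=/ficroca) -> ok


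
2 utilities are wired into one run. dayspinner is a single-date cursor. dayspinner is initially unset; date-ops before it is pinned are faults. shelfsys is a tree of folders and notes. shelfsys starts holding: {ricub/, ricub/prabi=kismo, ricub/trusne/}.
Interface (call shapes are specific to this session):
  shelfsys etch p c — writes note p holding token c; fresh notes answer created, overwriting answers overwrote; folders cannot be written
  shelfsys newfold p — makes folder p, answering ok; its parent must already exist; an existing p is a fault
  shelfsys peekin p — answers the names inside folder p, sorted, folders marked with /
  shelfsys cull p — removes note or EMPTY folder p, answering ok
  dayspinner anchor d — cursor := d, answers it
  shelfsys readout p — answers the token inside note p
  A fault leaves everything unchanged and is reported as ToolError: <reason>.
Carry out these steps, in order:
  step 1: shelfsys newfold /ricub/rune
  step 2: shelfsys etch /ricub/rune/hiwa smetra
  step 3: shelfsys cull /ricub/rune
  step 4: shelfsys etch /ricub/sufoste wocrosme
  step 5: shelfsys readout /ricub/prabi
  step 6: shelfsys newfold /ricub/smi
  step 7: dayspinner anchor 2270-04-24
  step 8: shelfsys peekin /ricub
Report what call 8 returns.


[in] shelfsys newfold /ricub/rune
  ok
[in] shelfsys etch /ricub/rune/hiwa smetra
  created
[in] shelfsys cull /ricub/rune
  ToolError: not empty
[in] shelfsys etch /ricub/sufoste wocrosme
  created
[in] shelfsys readout /ricub/prabi
  kismo
[in] shelfsys newfold /ricub/smi
  ok
[in] dayspinner anchor 2270-04-24
  2270-04-24
[in] shelfsys peekin /ricub
  [prabi, rune/, smi/, sufoste, trusne/]

Answer: [prabi, rune/, smi/, sufoste, trusne/]


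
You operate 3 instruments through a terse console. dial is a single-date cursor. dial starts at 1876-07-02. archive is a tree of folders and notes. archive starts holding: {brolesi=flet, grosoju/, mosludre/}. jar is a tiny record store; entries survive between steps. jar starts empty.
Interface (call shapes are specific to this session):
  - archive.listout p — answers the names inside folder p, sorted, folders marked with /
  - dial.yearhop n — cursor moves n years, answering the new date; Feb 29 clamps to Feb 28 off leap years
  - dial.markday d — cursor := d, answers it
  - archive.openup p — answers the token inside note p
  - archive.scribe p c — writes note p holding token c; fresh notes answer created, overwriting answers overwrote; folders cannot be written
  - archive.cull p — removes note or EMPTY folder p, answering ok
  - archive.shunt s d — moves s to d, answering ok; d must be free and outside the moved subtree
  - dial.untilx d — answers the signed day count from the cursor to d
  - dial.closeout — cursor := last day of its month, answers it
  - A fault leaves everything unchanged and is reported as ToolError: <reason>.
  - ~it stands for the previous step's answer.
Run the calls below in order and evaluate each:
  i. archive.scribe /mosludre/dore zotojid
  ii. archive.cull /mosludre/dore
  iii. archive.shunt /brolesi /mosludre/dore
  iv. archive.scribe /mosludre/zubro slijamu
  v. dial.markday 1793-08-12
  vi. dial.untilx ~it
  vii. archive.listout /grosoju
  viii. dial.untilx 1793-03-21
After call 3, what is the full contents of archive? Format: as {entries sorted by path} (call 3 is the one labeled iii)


Answer: {grosoju/, mosludre/, mosludre/dore=flet}

Derivation:
>>> archive.scribe /mosludre/dore zotojid
:: created
>>> archive.cull /mosludre/dore
:: ok
>>> archive.shunt /brolesi /mosludre/dore
:: ok
>>> archive.scribe /mosludre/zubro slijamu
:: created
>>> dial.markday 1793-08-12
:: 1793-08-12
>>> dial.untilx ~it
:: 0
>>> archive.listout /grosoju
:: []
>>> dial.untilx 1793-03-21
:: -144
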